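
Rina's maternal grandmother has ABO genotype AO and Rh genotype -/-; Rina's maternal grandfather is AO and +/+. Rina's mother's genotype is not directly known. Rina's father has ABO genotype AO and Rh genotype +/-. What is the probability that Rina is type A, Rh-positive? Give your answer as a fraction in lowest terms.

9/16

Rina's mother's ABO genotype from AO × AO: 1/4 AA, 1/2 AO, 1/4 OO.
Crossing each possibility with the father AO and summing P(type A): 1/4·1 + 1/2·3/4 + 1/4·1/2 = 3/4.
Similarly for Rh via the mother's Rh distribution: P(Rh+) = 3/4.
Independent loci: 3/4 × 3/4 = 9/16.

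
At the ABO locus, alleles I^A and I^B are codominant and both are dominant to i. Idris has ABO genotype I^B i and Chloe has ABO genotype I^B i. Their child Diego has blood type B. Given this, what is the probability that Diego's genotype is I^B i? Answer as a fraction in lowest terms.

Cross I^B i × I^B i → 1/4 I^B I^B, 1/2 I^B i, 1/4 i i.
Type-B genotypes among offspring: I^B I^B (1/4), I^B i (1/2); total 3/4.
P(I^B i | type B) = (1/2) / (3/4) = 2/3.

2/3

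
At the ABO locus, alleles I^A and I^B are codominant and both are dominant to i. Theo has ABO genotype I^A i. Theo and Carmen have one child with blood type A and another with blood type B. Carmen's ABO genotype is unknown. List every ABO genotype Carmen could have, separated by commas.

For each candidate genotype of Carmen, check whether crossing it with I^A i can produce every observed child phenotype.
  I^A I^A → possible child types {A} ✗
  I^A I^B → possible child types {A, B, AB} ✓
  I^A i → possible child types {O, A} ✗
  I^B I^B → possible child types {B, AB} ✗
  I^B i → possible child types {O, A, B, AB} ✓
  i i → possible child types {O, A} ✗

I^A I^B, I^B i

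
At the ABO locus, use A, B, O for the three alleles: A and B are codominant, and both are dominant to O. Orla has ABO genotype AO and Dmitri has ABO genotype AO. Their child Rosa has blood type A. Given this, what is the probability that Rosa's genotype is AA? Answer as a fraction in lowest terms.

Cross AO × AO → 1/4 AA, 1/2 AO, 1/4 OO.
Type-A genotypes among offspring: AA (1/4), AO (1/2); total 3/4.
P(AA | type A) = (1/4) / (3/4) = 1/3.

1/3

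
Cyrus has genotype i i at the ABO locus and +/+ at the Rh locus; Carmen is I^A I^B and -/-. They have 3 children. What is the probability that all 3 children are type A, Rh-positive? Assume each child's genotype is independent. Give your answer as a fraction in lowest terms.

1/8

ABO cross i i × I^A I^B → 1/2 A, 1/2 B.
Rh cross +/+ × -/- → 1 Rh+; so P(type A, Rh-positive) = 1/2 × 1 = 1/2 per child.
All 3 independent: (1/2)^3 = 1/8.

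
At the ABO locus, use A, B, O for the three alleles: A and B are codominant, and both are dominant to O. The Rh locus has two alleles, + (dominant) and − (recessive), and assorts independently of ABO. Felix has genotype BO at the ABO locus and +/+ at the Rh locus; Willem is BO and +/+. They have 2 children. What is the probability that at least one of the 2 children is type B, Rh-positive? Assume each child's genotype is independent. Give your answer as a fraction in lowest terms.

15/16

ABO cross BO × BO → 1/4 O, 3/4 B.
Rh cross +/+ × +/+ → 1 Rh+; so P(type B, Rh-positive) = 3/4 × 1 = 3/4 per child.
P(none) = (1/4)^2 = 1/16; P(at least one) = 1 − 1/16 = 15/16.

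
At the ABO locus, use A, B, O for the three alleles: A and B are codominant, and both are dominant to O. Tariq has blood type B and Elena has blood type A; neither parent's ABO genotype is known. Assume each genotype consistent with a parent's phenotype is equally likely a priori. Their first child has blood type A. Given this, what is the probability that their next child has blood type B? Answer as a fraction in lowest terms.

Possible genotypes: Tariq ∈ {BB, BO}; Elena ∈ {AA, AO}.
Weight each parental genotype pair by prior × P(type-A child):
  BO × AA: posterior weight 2/3; P(next child type B) = 0.
  BO × AO: posterior weight 1/3; P(next child type B) = 1/4.
Weighted sum = 1/12.

1/12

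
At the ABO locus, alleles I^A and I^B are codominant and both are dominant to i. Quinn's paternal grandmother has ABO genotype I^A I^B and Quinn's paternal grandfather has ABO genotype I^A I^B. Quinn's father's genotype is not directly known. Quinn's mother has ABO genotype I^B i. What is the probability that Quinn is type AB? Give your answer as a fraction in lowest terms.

Quinn's father's ABO genotype from I^A I^B × I^A I^B: 1/4 I^A I^A, 1/2 I^A I^B, 1/4 I^B I^B.
Crossing each possibility with the mother I^B i and summing P(type AB): 1/4·1/2 + 1/2·1/4 + 1/4·0 = 1/4.

1/4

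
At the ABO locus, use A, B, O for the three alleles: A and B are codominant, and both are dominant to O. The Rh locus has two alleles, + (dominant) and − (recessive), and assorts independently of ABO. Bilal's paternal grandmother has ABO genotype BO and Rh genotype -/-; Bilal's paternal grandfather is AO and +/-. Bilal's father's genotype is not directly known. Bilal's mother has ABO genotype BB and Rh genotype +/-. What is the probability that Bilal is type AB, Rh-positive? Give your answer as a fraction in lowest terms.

Bilal's father's ABO genotype from BO × AO: 1/4 AB, 1/4 AO, 1/4 BO, 1/4 OO.
Crossing each possibility with the mother BB and summing P(type AB): 1/4·1/2 + 1/4·1/2 + 1/4·0 + 1/4·0 = 1/4.
Similarly for Rh via the father's Rh distribution: P(Rh+) = 5/8.
Independent loci: 1/4 × 5/8 = 5/32.

5/32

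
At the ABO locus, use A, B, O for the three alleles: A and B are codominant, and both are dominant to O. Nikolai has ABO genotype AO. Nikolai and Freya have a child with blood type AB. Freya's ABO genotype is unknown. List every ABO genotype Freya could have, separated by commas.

AB, BB, BO

For each candidate genotype of Freya, check whether crossing it with AO can produce every observed child phenotype.
  AA → possible child types {A} ✗
  AB → possible child types {A, B, AB} ✓
  AO → possible child types {O, A} ✗
  BB → possible child types {B, AB} ✓
  BO → possible child types {O, A, B, AB} ✓
  OO → possible child types {O, A} ✗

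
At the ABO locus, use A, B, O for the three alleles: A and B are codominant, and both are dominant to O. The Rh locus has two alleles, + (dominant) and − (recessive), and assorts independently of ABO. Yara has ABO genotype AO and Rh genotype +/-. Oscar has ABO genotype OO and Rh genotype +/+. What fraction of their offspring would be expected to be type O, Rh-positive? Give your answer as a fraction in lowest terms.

1/2

ABO cross AO × OO → offspring phenotypes: 1/2 O, 1/2 A.
Rh cross +/- × +/+ → 1 Rh+.
Independent loci: P(type O, Rh-positive) = 1/2 × 1 = 1/2.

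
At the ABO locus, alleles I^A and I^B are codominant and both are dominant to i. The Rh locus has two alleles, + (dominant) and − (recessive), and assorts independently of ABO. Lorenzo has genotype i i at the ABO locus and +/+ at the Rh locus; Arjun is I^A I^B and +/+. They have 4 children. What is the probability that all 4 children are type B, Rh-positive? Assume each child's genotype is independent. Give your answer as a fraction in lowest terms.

ABO cross i i × I^A I^B → 1/2 A, 1/2 B.
Rh cross +/+ × +/+ → 1 Rh+; so P(type B, Rh-positive) = 1/2 × 1 = 1/2 per child.
All 4 independent: (1/2)^4 = 1/16.

1/16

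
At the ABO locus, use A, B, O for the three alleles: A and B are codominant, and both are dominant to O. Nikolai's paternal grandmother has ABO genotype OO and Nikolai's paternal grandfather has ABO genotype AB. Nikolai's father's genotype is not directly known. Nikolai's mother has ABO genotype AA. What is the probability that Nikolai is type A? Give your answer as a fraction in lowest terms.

Nikolai's father's ABO genotype from OO × AB: 1/2 AO, 1/2 BO.
Crossing each possibility with the mother AA and summing P(type A): 1/2·1 + 1/2·1/2 = 3/4.

3/4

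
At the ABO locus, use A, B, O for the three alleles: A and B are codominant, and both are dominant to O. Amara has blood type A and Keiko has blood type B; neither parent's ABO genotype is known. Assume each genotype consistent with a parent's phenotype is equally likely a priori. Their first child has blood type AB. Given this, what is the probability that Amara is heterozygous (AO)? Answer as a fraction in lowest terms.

Possible genotypes: Amara ∈ {AA, AO}; Keiko ∈ {BB, BO}.
Weight each parental genotype pair by prior × P(type-AB child):
  AA × BB: posterior weight 4/9.
  AA × BO: posterior weight 2/9.
  AO × BB: posterior weight 2/9.
  AO × BO: posterior weight 1/9.
Sum the posterior weight over pairs where Amara is AO: 1/3.

1/3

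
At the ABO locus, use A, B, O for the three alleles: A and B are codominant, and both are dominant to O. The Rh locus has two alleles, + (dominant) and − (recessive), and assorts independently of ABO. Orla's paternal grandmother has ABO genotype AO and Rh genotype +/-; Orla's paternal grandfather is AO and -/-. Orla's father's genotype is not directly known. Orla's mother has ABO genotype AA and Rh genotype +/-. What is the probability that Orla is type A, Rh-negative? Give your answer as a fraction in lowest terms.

3/8

Orla's father's ABO genotype from AO × AO: 1/4 AA, 1/2 AO, 1/4 OO.
Crossing each possibility with the mother AA and summing P(type A): 1/4·1 + 1/2·1 + 1/4·1 = 1.
Similarly for Rh via the father's Rh distribution: P(Rh-) = 3/8.
Independent loci: 1 × 3/8 = 3/8.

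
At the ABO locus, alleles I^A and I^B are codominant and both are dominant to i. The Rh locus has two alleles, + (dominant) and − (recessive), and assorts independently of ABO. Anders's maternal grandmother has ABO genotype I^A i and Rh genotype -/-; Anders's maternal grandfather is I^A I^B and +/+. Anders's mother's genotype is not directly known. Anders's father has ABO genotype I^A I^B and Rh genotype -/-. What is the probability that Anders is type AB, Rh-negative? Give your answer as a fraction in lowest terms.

Anders's mother's ABO genotype from I^A i × I^A I^B: 1/4 I^A I^A, 1/4 I^A I^B, 1/4 I^A i, 1/4 I^B i.
Crossing each possibility with the father I^A I^B and summing P(type AB): 1/4·1/2 + 1/4·1/2 + 1/4·1/4 + 1/4·1/4 = 3/8.
Similarly for Rh via the mother's Rh distribution: P(Rh-) = 1/2.
Independent loci: 3/8 × 1/2 = 3/16.

3/16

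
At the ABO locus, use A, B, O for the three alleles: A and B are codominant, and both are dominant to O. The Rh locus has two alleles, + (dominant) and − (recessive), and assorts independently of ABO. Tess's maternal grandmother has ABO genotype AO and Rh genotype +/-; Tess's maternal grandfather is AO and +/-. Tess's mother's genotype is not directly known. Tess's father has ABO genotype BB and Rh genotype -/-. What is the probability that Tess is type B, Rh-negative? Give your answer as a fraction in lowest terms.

Tess's mother's ABO genotype from AO × AO: 1/4 AA, 1/2 AO, 1/4 OO.
Crossing each possibility with the father BB and summing P(type B): 1/4·0 + 1/2·1/2 + 1/4·1 = 1/2.
Similarly for Rh via the mother's Rh distribution: P(Rh-) = 1/2.
Independent loci: 1/2 × 1/2 = 1/4.

1/4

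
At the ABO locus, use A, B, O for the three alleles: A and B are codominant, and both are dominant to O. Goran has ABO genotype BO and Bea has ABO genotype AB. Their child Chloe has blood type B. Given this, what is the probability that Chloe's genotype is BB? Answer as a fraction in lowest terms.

Cross BO × AB → 1/4 AB, 1/4 AO, 1/4 BB, 1/4 BO.
Type-B genotypes among offspring: BB (1/4), BO (1/4); total 1/2.
P(BB | type B) = (1/4) / (1/2) = 1/2.

1/2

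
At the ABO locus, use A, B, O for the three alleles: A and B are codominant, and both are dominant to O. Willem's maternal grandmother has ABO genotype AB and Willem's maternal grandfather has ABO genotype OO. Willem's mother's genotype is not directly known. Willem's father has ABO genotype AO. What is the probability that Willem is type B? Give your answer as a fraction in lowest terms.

1/8

Willem's mother's ABO genotype from AB × OO: 1/2 AO, 1/2 BO.
Crossing each possibility with the father AO and summing P(type B): 1/2·0 + 1/2·1/4 = 1/8.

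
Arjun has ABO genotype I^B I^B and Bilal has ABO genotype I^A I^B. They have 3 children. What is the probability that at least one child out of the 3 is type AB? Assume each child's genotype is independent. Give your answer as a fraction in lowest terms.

7/8

ABO cross I^B I^B × I^A I^B → 1/2 B, 1/2 AB.
So P(type AB) = 1/2 per child.
P(none) = (1/2)^3 = 1/8; P(at least one) = 1 − 1/8 = 7/8.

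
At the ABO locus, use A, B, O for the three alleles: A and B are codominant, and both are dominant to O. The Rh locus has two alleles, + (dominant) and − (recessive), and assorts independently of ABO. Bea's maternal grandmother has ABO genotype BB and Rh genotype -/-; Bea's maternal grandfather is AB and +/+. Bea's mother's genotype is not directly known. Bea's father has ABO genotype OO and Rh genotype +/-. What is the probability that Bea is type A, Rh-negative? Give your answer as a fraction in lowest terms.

1/16

Bea's mother's ABO genotype from BB × AB: 1/2 AB, 1/2 BB.
Crossing each possibility with the father OO and summing P(type A): 1/2·1/2 + 1/2·0 = 1/4.
Similarly for Rh via the mother's Rh distribution: P(Rh-) = 1/4.
Independent loci: 1/4 × 1/4 = 1/16.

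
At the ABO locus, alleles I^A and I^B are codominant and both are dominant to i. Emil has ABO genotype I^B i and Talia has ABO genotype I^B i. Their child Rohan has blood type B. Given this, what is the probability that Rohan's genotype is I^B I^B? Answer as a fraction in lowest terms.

1/3

Cross I^B i × I^B i → 1/4 I^B I^B, 1/2 I^B i, 1/4 i i.
Type-B genotypes among offspring: I^B I^B (1/4), I^B i (1/2); total 3/4.
P(I^B I^B | type B) = (1/4) / (3/4) = 1/3.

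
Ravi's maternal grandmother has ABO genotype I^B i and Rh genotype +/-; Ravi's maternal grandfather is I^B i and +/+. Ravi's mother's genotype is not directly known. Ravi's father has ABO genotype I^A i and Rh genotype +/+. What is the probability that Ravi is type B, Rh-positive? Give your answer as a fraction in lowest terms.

Ravi's mother's ABO genotype from I^B i × I^B i: 1/4 I^B I^B, 1/2 I^B i, 1/4 i i.
Crossing each possibility with the father I^A i and summing P(type B): 1/4·1/2 + 1/2·1/4 + 1/4·0 = 1/4.
Similarly for Rh via the mother's Rh distribution: P(Rh+) = 1.
Independent loci: 1/4 × 1 = 1/4.

1/4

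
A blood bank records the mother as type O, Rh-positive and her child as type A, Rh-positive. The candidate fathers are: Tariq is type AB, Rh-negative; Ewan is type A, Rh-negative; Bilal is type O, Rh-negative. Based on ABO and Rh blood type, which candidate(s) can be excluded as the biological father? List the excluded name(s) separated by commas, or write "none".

Bilal

A candidate is excluded only if no genotype consistent with his phenotype could produce a type A, Rh-positive child with a type O, Rh-positive mother.
Bilal (type O, Rh-): no genotype consistent with that phenotype can produce a type-A Rh+ child with a type-O mother.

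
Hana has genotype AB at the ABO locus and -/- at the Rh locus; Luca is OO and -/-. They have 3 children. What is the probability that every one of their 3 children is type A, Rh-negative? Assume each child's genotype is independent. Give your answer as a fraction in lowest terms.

1/8

ABO cross AB × OO → 1/2 A, 1/2 B.
Rh cross -/- × -/- → 1 Rh-; so P(type A, Rh-negative) = 1/2 × 1 = 1/2 per child.
All 3 independent: (1/2)^3 = 1/8.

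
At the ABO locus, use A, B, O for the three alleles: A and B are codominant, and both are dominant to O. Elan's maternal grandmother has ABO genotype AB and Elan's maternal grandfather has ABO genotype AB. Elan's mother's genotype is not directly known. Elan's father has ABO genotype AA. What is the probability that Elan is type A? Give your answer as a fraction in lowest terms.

Elan's mother's ABO genotype from AB × AB: 1/4 AA, 1/2 AB, 1/4 BB.
Crossing each possibility with the father AA and summing P(type A): 1/4·1 + 1/2·1/2 + 1/4·0 = 1/2.

1/2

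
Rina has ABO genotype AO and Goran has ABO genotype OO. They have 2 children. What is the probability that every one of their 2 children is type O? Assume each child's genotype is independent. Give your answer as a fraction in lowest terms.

1/4

ABO cross AO × OO → 1/2 O, 1/2 A.
So P(type O) = 1/2 per child.
All 2 independent: (1/2)^2 = 1/4.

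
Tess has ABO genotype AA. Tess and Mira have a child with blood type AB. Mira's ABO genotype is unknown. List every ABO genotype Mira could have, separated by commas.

AB, BB, BO

For each candidate genotype of Mira, check whether crossing it with AA can produce every observed child phenotype.
  AA → possible child types {A} ✗
  AB → possible child types {A, AB} ✓
  AO → possible child types {A} ✗
  BB → possible child types {AB} ✓
  BO → possible child types {A, AB} ✓
  OO → possible child types {A} ✗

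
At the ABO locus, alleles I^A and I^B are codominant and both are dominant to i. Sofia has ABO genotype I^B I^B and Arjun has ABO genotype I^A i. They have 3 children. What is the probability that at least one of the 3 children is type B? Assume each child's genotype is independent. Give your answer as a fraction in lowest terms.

ABO cross I^B I^B × I^A i → 1/2 B, 1/2 AB.
So P(type B) = 1/2 per child.
P(none) = (1/2)^3 = 1/8; P(at least one) = 1 − 1/8 = 7/8.

7/8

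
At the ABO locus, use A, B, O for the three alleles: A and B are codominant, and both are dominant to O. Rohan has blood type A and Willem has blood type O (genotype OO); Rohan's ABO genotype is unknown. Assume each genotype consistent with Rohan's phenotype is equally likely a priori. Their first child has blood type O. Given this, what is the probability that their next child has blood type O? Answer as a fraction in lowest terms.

Possible genotypes: Rohan ∈ {AA, AO}; Willem ∈ {OO}.
Weight each parental genotype pair by prior × P(type-O child):
  AO × OO: posterior weight 1; P(next child type O) = 1/2.
Weighted sum = 1/2.

1/2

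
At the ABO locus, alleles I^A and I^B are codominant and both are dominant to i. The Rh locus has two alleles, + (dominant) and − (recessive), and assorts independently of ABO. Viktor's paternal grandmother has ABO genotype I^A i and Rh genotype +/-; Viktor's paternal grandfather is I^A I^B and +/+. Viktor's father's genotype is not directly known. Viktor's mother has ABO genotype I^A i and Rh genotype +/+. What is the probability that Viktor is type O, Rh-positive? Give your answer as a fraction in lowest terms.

Viktor's father's ABO genotype from I^A i × I^A I^B: 1/4 I^A I^A, 1/4 I^A I^B, 1/4 I^A i, 1/4 I^B i.
Crossing each possibility with the mother I^A i and summing P(type O): 1/4·0 + 1/4·0 + 1/4·1/4 + 1/4·1/4 = 1/8.
Similarly for Rh via the father's Rh distribution: P(Rh+) = 1.
Independent loci: 1/8 × 1 = 1/8.

1/8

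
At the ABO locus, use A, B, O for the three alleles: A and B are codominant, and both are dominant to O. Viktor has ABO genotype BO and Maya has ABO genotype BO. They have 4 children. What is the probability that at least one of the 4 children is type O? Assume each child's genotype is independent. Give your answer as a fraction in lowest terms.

175/256

ABO cross BO × BO → 1/4 O, 3/4 B.
So P(type O) = 1/4 per child.
P(none) = (3/4)^4 = 81/256; P(at least one) = 1 − 81/256 = 175/256.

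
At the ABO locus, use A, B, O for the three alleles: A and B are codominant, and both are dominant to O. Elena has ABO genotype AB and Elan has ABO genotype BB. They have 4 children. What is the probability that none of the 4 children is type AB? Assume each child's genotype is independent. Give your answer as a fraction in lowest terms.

ABO cross AB × BB → 1/2 B, 1/2 AB.
So P(type AB) = 1/2 per child.
P(not type AB) = 1/2 for one child; (1/2)^4 = 1/16.

1/16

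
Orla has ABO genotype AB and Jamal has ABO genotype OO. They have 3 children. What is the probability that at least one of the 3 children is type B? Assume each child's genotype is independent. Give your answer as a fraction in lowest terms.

7/8

ABO cross AB × OO → 1/2 A, 1/2 B.
So P(type B) = 1/2 per child.
P(none) = (1/2)^3 = 1/8; P(at least one) = 1 − 1/8 = 7/8.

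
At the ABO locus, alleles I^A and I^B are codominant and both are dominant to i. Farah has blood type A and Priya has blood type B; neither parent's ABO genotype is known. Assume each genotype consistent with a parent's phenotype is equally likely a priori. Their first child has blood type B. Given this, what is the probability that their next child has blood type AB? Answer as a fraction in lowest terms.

Possible genotypes: Farah ∈ {I^A I^A, I^A i}; Priya ∈ {I^B I^B, I^B i}.
Weight each parental genotype pair by prior × P(type-B child):
  I^A i × I^B I^B: posterior weight 2/3; P(next child type AB) = 1/2.
  I^A i × I^B i: posterior weight 1/3; P(next child type AB) = 1/4.
Weighted sum = 5/12.

5/12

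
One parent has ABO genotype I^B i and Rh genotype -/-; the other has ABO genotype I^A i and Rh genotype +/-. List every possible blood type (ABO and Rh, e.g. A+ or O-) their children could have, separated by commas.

Gametes from I^B i × I^A i give offspring ABO genotypes I^A I^B, I^A i, I^B i, i i, i.e. phenotypes O, A, B, AB.
Rh cross -/- × +/- → phenotypes Rh+, Rh-.
Combining independently: O+, O-, A+, A-, B+, B-, AB+, AB-.

O+, O-, A+, A-, B+, B-, AB+, AB-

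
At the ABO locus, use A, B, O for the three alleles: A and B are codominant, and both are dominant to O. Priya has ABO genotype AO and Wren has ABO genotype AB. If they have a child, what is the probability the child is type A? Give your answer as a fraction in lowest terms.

1/2

ABO cross AO × AB → offspring phenotypes: 1/2 A, 1/4 B, 1/4 AB.
So P(type A) = 1/2.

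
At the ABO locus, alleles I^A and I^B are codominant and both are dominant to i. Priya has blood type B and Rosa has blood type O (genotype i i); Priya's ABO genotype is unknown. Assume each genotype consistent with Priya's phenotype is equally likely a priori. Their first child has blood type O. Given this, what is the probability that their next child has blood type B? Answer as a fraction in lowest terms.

1/2

Possible genotypes: Priya ∈ {I^B I^B, I^B i}; Rosa ∈ {i i}.
Weight each parental genotype pair by prior × P(type-O child):
  I^B i × i i: posterior weight 1; P(next child type B) = 1/2.
Weighted sum = 1/2.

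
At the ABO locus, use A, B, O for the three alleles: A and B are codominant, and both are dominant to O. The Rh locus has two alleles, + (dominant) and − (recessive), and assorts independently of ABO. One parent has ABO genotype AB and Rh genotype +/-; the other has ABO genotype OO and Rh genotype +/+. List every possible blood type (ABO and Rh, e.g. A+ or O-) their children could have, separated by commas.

A+, B+

Gametes from AB × OO give offspring ABO genotypes AO, BO, i.e. phenotypes A, B.
Rh cross +/- × +/+ → phenotypes Rh+.
Combining independently: A+, B+.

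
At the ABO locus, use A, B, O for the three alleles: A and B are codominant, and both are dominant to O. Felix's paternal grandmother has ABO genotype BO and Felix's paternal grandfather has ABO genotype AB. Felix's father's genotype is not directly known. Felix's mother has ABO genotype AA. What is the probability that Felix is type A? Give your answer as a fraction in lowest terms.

1/2

Felix's father's ABO genotype from BO × AB: 1/4 AB, 1/4 AO, 1/4 BB, 1/4 BO.
Crossing each possibility with the mother AA and summing P(type A): 1/4·1/2 + 1/4·1 + 1/4·0 + 1/4·1/2 = 1/2.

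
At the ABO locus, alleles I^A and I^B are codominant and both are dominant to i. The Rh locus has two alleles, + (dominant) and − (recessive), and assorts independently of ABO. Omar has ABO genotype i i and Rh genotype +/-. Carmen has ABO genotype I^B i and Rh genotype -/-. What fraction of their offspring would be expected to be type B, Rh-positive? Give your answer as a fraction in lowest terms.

ABO cross i i × I^B i → offspring phenotypes: 1/2 O, 1/2 B.
Rh cross +/- × -/- → 1/2 Rh+, 1/2 Rh-.
Independent loci: P(type B, Rh-positive) = 1/2 × 1/2 = 1/4.

1/4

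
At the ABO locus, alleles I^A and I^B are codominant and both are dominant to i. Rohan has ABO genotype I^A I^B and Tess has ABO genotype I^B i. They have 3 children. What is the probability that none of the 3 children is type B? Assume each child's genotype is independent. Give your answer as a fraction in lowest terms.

1/8

ABO cross I^A I^B × I^B i → 1/4 A, 1/2 B, 1/4 AB.
So P(type B) = 1/2 per child.
P(not type B) = 1/2 for one child; (1/2)^3 = 1/8.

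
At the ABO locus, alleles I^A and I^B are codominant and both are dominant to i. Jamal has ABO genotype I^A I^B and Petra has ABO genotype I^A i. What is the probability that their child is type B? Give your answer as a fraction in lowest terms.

1/4

ABO cross I^A I^B × I^A i → offspring phenotypes: 1/2 A, 1/4 B, 1/4 AB.
So P(type B) = 1/4.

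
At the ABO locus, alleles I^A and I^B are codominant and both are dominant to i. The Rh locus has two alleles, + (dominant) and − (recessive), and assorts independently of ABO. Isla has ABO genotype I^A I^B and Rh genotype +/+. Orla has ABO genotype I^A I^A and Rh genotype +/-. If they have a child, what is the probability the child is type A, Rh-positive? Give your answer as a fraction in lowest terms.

ABO cross I^A I^B × I^A I^A → offspring phenotypes: 1/2 A, 1/2 AB.
Rh cross +/+ × +/- → 1 Rh+.
Independent loci: P(type A, Rh-positive) = 1/2 × 1 = 1/2.

1/2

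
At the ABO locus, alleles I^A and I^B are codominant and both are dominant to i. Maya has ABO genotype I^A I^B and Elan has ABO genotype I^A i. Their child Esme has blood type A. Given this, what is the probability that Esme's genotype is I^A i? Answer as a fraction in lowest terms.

Cross I^A I^B × I^A i → 1/4 I^A I^A, 1/4 I^A I^B, 1/4 I^A i, 1/4 I^B i.
Type-A genotypes among offspring: I^A I^A (1/4), I^A i (1/4); total 1/2.
P(I^A i | type A) = (1/4) / (1/2) = 1/2.

1/2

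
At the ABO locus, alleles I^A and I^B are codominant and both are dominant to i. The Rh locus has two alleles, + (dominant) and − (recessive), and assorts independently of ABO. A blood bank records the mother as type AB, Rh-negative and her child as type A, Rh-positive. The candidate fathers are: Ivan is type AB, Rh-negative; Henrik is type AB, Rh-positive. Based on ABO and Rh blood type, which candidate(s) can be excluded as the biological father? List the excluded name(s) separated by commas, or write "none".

Ivan

A candidate is excluded only if no genotype consistent with his phenotype could produce a type A, Rh-positive child with a type AB, Rh-negative mother.
Ivan (type AB, Rh-): no genotype consistent with that phenotype can produce a type-A Rh+ child with a type-AB mother.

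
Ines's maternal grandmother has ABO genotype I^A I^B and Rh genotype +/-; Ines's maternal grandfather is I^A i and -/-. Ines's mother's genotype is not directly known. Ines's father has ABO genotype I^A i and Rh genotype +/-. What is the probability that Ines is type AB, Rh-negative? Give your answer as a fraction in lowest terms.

3/64

Ines's mother's ABO genotype from I^A I^B × I^A i: 1/4 I^A I^A, 1/4 I^A I^B, 1/4 I^A i, 1/4 I^B i.
Crossing each possibility with the father I^A i and summing P(type AB): 1/4·0 + 1/4·1/4 + 1/4·0 + 1/4·1/4 = 1/8.
Similarly for Rh via the mother's Rh distribution: P(Rh-) = 3/8.
Independent loci: 1/8 × 3/8 = 3/64.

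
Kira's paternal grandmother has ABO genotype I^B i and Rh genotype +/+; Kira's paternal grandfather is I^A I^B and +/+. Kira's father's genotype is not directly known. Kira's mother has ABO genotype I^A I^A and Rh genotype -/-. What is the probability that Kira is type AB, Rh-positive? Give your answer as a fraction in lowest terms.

1/2

Kira's father's ABO genotype from I^B i × I^A I^B: 1/4 I^A I^B, 1/4 I^A i, 1/4 I^B I^B, 1/4 I^B i.
Crossing each possibility with the mother I^A I^A and summing P(type AB): 1/4·1/2 + 1/4·0 + 1/4·1 + 1/4·1/2 = 1/2.
Similarly for Rh via the father's Rh distribution: P(Rh+) = 1.
Independent loci: 1/2 × 1 = 1/2.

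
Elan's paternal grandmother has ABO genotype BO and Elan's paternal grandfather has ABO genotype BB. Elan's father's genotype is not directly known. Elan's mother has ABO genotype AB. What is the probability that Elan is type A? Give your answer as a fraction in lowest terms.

1/8

Elan's father's ABO genotype from BO × BB: 1/2 BB, 1/2 BO.
Crossing each possibility with the mother AB and summing P(type A): 1/2·0 + 1/2·1/4 = 1/8.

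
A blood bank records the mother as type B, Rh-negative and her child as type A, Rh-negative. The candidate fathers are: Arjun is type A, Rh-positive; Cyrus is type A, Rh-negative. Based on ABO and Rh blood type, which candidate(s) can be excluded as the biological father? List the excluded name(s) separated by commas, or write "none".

A candidate is excluded only if no genotype consistent with his phenotype could produce a type A, Rh-negative child with a type B, Rh-negative mother.
Every candidate has at least one consistent genotype combination, so none can be excluded.

none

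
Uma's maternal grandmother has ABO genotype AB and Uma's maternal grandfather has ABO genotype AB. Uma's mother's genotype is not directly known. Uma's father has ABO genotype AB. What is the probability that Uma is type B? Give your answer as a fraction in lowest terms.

1/4

Uma's mother's ABO genotype from AB × AB: 1/4 AA, 1/2 AB, 1/4 BB.
Crossing each possibility with the father AB and summing P(type B): 1/4·0 + 1/2·1/4 + 1/4·1/2 = 1/4.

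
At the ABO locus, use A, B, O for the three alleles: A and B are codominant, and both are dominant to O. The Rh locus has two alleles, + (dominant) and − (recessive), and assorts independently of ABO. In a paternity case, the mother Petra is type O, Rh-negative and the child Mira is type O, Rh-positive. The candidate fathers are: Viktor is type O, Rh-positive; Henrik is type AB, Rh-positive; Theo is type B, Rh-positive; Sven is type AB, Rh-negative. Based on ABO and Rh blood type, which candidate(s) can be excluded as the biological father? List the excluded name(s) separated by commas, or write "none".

Henrik, Sven

A candidate is excluded only if no genotype consistent with his phenotype could produce a type O, Rh-positive child with a type O, Rh-negative mother.
Henrik (type AB, Rh+): no genotype consistent with that phenotype can produce a type-O Rh+ child with a type-O mother.
Sven (type AB, Rh-): no genotype consistent with that phenotype can produce a type-O Rh+ child with a type-O mother.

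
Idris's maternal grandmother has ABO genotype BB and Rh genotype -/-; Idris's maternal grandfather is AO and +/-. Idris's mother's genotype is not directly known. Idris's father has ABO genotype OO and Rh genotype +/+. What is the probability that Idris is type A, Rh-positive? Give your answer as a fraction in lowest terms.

Idris's mother's ABO genotype from BB × AO: 1/2 AB, 1/2 BO.
Crossing each possibility with the father OO and summing P(type A): 1/2·1/2 + 1/2·0 = 1/4.
Similarly for Rh via the mother's Rh distribution: P(Rh+) = 1.
Independent loci: 1/4 × 1 = 1/4.

1/4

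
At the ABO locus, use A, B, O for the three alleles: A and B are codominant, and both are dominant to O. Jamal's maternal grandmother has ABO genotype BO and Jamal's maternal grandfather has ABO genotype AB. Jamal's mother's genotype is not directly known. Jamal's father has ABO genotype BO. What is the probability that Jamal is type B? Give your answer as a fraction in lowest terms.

Jamal's mother's ABO genotype from BO × AB: 1/4 AB, 1/4 AO, 1/4 BB, 1/4 BO.
Crossing each possibility with the father BO and summing P(type B): 1/4·1/2 + 1/4·1/4 + 1/4·1 + 1/4·3/4 = 5/8.

5/8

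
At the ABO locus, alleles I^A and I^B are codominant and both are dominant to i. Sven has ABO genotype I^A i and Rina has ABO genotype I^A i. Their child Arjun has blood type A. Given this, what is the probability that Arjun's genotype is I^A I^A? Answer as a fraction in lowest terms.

1/3

Cross I^A i × I^A i → 1/4 I^A I^A, 1/2 I^A i, 1/4 i i.
Type-A genotypes among offspring: I^A I^A (1/4), I^A i (1/2); total 3/4.
P(I^A I^A | type A) = (1/4) / (3/4) = 1/3.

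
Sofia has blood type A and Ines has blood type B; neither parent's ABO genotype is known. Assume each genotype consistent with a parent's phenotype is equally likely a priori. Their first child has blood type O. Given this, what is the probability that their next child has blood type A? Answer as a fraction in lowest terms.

Possible genotypes: Sofia ∈ {I^A I^A, I^A i}; Ines ∈ {I^B I^B, I^B i}.
Weight each parental genotype pair by prior × P(type-O child):
  I^A i × I^B i: posterior weight 1; P(next child type A) = 1/4.
Weighted sum = 1/4.

1/4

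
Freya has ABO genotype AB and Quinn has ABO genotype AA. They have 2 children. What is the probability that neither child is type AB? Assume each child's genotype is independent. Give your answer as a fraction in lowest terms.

ABO cross AB × AA → 1/2 A, 1/2 AB.
So P(type AB) = 1/2 per child.
P(not type AB) = 1/2 for one child; (1/2)^2 = 1/4.

1/4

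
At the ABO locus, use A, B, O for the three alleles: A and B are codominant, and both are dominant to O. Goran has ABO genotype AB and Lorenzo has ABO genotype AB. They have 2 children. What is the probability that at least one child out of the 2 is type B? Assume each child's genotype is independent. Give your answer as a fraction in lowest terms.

7/16

ABO cross AB × AB → 1/4 A, 1/4 B, 1/2 AB.
So P(type B) = 1/4 per child.
P(none) = (3/4)^2 = 9/16; P(at least one) = 1 − 9/16 = 7/16.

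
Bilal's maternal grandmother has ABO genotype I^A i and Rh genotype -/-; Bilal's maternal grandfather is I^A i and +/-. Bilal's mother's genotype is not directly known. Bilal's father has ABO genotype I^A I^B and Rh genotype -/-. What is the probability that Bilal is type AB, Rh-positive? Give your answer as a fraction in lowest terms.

1/16

Bilal's mother's ABO genotype from I^A i × I^A i: 1/4 I^A I^A, 1/2 I^A i, 1/4 i i.
Crossing each possibility with the father I^A I^B and summing P(type AB): 1/4·1/2 + 1/2·1/4 + 1/4·0 = 1/4.
Similarly for Rh via the mother's Rh distribution: P(Rh+) = 1/4.
Independent loci: 1/4 × 1/4 = 1/16.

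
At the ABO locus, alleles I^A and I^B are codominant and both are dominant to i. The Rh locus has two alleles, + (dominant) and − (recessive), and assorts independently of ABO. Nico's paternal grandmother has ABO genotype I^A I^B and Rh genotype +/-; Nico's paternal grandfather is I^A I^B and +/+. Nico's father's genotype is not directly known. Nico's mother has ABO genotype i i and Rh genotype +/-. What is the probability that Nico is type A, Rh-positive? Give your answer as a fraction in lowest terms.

7/16

Nico's father's ABO genotype from I^A I^B × I^A I^B: 1/4 I^A I^A, 1/2 I^A I^B, 1/4 I^B I^B.
Crossing each possibility with the mother i i and summing P(type A): 1/4·1 + 1/2·1/2 + 1/4·0 = 1/2.
Similarly for Rh via the father's Rh distribution: P(Rh+) = 7/8.
Independent loci: 1/2 × 7/8 = 7/16.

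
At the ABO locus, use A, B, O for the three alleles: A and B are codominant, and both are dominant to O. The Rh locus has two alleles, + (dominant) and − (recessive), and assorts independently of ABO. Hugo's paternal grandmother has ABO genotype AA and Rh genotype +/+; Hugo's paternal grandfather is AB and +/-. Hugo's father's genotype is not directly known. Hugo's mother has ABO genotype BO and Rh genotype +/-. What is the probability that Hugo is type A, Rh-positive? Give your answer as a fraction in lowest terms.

Hugo's father's ABO genotype from AA × AB: 1/2 AA, 1/2 AB.
Crossing each possibility with the mother BO and summing P(type A): 1/2·1/2 + 1/2·1/4 = 3/8.
Similarly for Rh via the father's Rh distribution: P(Rh+) = 7/8.
Independent loci: 3/8 × 7/8 = 21/64.

21/64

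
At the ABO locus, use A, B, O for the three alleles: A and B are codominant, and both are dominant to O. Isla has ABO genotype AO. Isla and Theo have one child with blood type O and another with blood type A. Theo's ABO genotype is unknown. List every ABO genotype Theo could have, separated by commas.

For each candidate genotype of Theo, check whether crossing it with AO can produce every observed child phenotype.
  AA → possible child types {A} ✗
  AB → possible child types {A, B, AB} ✗
  AO → possible child types {O, A} ✓
  BB → possible child types {B, AB} ✗
  BO → possible child types {O, A, B, AB} ✓
  OO → possible child types {O, A} ✓

AO, BO, OO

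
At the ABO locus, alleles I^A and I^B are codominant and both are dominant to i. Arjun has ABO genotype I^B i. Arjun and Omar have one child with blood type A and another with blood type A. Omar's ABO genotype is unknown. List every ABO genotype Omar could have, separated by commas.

For each candidate genotype of Omar, check whether crossing it with I^B i can produce every observed child phenotype.
  I^A I^A → possible child types {A, AB} ✓
  I^A I^B → possible child types {A, B, AB} ✓
  I^A i → possible child types {O, A, B, AB} ✓
  I^B I^B → possible child types {B} ✗
  I^B i → possible child types {O, B} ✗
  i i → possible child types {O, B} ✗

I^A I^A, I^A I^B, I^A i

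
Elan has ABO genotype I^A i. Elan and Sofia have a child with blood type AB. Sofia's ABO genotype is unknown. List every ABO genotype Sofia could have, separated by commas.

For each candidate genotype of Sofia, check whether crossing it with I^A i can produce every observed child phenotype.
  I^A I^A → possible child types {A} ✗
  I^A I^B → possible child types {A, B, AB} ✓
  I^A i → possible child types {O, A} ✗
  I^B I^B → possible child types {B, AB} ✓
  I^B i → possible child types {O, A, B, AB} ✓
  i i → possible child types {O, A} ✗

I^A I^B, I^B I^B, I^B i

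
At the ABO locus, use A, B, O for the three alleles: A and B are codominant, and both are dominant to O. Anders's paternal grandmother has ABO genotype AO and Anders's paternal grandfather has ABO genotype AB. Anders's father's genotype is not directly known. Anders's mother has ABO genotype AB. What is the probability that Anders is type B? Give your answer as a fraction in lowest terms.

Anders's father's ABO genotype from AO × AB: 1/4 AA, 1/4 AB, 1/4 AO, 1/4 BO.
Crossing each possibility with the mother AB and summing P(type B): 1/4·0 + 1/4·1/4 + 1/4·1/4 + 1/4·1/2 = 1/4.

1/4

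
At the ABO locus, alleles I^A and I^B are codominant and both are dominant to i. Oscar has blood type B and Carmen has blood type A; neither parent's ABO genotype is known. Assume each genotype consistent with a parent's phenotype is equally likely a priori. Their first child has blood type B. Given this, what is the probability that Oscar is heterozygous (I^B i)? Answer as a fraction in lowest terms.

Possible genotypes: Oscar ∈ {I^B I^B, I^B i}; Carmen ∈ {I^A I^A, I^A i}.
Weight each parental genotype pair by prior × P(type-B child):
  I^B I^B × I^A i: posterior weight 2/3.
  I^B i × I^A i: posterior weight 1/3.
Sum the posterior weight over pairs where Oscar is I^B i: 1/3.

1/3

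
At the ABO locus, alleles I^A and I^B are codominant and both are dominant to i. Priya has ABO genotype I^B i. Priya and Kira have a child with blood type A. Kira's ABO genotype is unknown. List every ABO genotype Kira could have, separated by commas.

I^A I^A, I^A I^B, I^A i

For each candidate genotype of Kira, check whether crossing it with I^B i can produce every observed child phenotype.
  I^A I^A → possible child types {A, AB} ✓
  I^A I^B → possible child types {A, B, AB} ✓
  I^A i → possible child types {O, A, B, AB} ✓
  I^B I^B → possible child types {B} ✗
  I^B i → possible child types {O, B} ✗
  i i → possible child types {O, B} ✗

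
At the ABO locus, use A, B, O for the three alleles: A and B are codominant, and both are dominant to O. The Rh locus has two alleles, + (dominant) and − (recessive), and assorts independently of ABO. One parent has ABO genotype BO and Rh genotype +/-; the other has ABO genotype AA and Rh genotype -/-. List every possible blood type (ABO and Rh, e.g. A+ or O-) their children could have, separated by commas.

A+, A-, AB+, AB-

Gametes from BO × AA give offspring ABO genotypes AB, AO, i.e. phenotypes A, AB.
Rh cross +/- × -/- → phenotypes Rh+, Rh-.
Combining independently: A+, A-, AB+, AB-.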